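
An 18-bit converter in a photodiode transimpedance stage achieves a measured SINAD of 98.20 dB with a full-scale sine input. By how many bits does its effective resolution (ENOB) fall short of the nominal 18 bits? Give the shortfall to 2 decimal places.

1.98 bits

N_eff = (98.20 − 1.76)/6.02 = 16.0199 bits.
Shortfall = 18 − 16.0199 = 1.9801 bits.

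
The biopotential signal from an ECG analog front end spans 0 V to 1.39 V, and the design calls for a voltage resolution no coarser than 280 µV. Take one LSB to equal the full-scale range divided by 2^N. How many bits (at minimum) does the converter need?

V_FS = 1.39 V.
Required number of levels: 1.39/280 µV = 4964.3; smallest N with 2^N ≥ that is 13.

13 bits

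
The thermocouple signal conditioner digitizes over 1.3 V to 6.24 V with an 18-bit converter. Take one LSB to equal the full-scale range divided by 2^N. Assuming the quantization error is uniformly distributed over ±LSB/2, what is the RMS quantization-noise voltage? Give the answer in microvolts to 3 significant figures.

Full-scale range = 6.24 V − (1.3 V) = 4.94 V.
LSB = 4.94 V ÷ 2^18 = 4.94/262144 V = 18.845 µV.
σ_q = LSB/√12 = 18.845 µV/3.4641 = 5.44 µV.

5.44 µV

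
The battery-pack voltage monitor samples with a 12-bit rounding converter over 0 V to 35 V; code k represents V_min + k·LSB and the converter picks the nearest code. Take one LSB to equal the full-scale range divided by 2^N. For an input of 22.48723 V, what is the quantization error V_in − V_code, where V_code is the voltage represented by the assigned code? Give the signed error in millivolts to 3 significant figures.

−3.00 mV

Full-scale range = 35 V. LSB = 35 V / 2^12 ≈ 8.545 mV.
Position in LSBs: (22.48723 − (0)) × 4096/35 = 2631.6484; rounding gives k = 2632.
V_code = 0 + (2632/4096) × 35 = 22.49023438 V.
e = 22.48723 − (22.49023438) = −3.00 mV.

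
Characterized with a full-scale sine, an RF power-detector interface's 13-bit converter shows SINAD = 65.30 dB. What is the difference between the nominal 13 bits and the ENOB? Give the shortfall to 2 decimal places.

2.45 bits

ENOB = (SINAD − 1.76)/6.02 = (65.30 − 1.76)/6.02 = 10.5548 bits.
Lost resolution: 13 − 10.5548 = 2.4452 bits.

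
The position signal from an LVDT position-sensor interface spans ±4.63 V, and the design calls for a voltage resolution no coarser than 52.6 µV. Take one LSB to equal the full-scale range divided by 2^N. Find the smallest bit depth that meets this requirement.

Range = 4.63 − (-4.63) = 9.26 V.
Levels needed ≥ 9.26/52.6 µV = 176000. 2^18 = 262144 suffices, so N_min = 18.

18 bits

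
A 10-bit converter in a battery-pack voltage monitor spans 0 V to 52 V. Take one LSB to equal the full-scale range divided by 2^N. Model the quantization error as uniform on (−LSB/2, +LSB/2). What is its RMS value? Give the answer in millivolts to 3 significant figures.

V_FS = 52 V.
LSB = 52 V / 2^10 = 50.781 mV.
V_rms = LSB/√12 = 50.781 mV / √12 = 14.7 mV.

14.7 mV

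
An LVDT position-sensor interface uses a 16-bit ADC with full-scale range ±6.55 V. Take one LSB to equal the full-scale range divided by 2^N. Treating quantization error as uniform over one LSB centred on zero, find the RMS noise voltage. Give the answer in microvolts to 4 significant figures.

Range = 6.55 − (-6.55) = 13.1 V.
Step size = 13.1/65536 V = 199.890 µV.
RMS of a uniform error over width LSB is LSB/√12 = 57.70 µV.

57.70 µV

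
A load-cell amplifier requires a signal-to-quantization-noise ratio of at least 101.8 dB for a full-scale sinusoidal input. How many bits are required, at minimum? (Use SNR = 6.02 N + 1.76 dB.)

6.02 N + 1.76 ≥ 101.8 gives N ≥ 16.618, so the minimum integer is 17.

17 bits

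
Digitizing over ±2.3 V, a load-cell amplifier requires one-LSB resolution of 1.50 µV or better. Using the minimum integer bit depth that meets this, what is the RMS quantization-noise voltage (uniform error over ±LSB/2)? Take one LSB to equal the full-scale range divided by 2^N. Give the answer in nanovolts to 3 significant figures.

317 nV

Full-scale range = 2.3 V − (-2.3 V) = 4.6 V.
Need 2^N ≥ 4.6 V / 1.50 µV = 3.067e6 → N_min = 22.
LSB = 4.6 V / 2^22 = 1.0967 µV.
V_rms = LSB/√12 = 317 nV.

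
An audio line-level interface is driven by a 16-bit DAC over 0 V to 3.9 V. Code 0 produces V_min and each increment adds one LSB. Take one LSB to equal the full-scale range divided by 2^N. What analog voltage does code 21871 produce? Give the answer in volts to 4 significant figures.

1.302 V

Full-scale range = 3.9 V. LSB = 3.9 V / 2^16.
Output = V_min + (21871/65536) × range = 0 + 0.333725 × 3.9 V
      = 0 + 1.30153 = 1.30153 V.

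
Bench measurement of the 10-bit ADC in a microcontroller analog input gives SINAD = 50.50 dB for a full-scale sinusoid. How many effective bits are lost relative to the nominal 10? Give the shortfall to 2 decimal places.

1.90 bits

ENOB = (SINAD − 1.76)/6.02 = (50.50 − 1.76)/6.02 = 8.0963 bits.
10 − 8.0963 = 1.90 bits below nominal.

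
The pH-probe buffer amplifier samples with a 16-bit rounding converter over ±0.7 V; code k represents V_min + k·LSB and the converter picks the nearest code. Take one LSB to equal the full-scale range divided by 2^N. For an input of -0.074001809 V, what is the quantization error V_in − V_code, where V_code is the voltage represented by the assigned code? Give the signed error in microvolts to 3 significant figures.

Span: 0.7 V − (-0.7 V) = 1.4 V. LSB = 1.4 V / 2^16 ≈ 21.36 µV.
Position in LSBs: (-0.074001809 − (-0.7)) × 65536/1.4 = 29303.8696; rounding gives k = 29304.
V_code = V_min + k × range/2^16 = -0.7 + 29304 × 1.4/65536 = -0.073999023438 V.
e = -0.074001809 − (-0.073999023438) = −2.79 µV.

−2.79 µV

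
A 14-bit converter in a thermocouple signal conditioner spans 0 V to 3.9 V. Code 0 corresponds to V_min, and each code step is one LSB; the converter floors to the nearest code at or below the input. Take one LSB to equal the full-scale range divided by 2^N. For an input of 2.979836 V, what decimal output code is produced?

12518

V_FS = 3.9 V. LSB = 3.9 V / 2^14 ≈ 238.0 µV.
(V_in − V_min) × 2^14/range = (2.979836 − (0)) × 16384/3.9 = 12518.367.
Floor → code = 12518.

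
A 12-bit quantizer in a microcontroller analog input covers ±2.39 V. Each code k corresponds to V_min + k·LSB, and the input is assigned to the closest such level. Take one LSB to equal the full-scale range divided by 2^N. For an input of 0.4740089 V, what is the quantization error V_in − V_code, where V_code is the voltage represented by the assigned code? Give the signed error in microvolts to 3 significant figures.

+210 µV

Span: 2.39 V − (-2.39 V) = 4.78 V. LSB = 4.78 V / 2^12 ≈ 1.167 mV.
(V_in − V_min)/LSB = (0.4740089 − (-2.39)) × 4096/4.78 = 2454.1800 → nearest code k = 2454.
V_code = -2.39 + (2454/4096) × 4.78 = 0.4737988281 V.
e = 0.4740089 − (0.4737988281) = +210 µV.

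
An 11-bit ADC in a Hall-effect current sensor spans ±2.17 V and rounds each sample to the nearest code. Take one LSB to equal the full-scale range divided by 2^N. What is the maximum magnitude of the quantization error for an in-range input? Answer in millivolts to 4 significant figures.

1.060 mV

The full-scale span is 2.17 − (-2.17) = 4.34 V.
One LSB is 4.34 V / 2048 = 2.11914 mV.
|e|_max = LSB/2 = 1.060 mV.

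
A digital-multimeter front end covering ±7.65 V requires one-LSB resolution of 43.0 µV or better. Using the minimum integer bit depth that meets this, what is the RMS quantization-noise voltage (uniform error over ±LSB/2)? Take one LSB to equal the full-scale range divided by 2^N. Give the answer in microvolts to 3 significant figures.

8.42 µV

Span: 7.65 V − (-7.65 V) = 15.3 V.
Need 2^N ≥ 15.3 V / 43.0 µV = 355800 → N_min = 19.
One LSB is 15.3 V / 524288 = 29.182 µV.
V_rms = LSB/√12 = 8.42 µV.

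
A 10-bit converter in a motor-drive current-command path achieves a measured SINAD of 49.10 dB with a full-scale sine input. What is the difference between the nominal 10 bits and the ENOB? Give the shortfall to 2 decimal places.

2.14 bits

N_eff = (49.10 − 1.76)/6.02 = 7.8638 bits.
10 − 7.8638 = 2.14 bits below nominal.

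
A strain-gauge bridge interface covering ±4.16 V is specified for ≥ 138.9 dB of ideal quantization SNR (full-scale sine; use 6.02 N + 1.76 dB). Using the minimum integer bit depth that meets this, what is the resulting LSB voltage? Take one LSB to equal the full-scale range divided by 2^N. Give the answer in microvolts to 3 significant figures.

0.992 µV

Range = 4.16 − (-4.16) = 8.32 V.
N ≥ (138.9 − 1.76)/6.02 = 22.781 → N_min = 23.
LSB = 8.32 V ÷ 2^23 = 8.32/8388608 V = 0.992 µV.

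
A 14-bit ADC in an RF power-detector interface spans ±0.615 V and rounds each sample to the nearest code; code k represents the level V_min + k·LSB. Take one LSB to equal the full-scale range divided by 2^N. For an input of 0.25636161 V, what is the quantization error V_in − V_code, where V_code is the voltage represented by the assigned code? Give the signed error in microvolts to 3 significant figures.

Span: 0.615 V − (-0.615 V) = 1.23 V. LSB = 1.23 V / 2^14 ≈ 75.07 µV.
(0.25636161 − (-0.615)) / LSB = 0.87136161 × 16384/1.23 = 11606.8200. Nearest integer: k = 11607.
V_code = -0.615 + (11607/16384) × 1.23 = 0.25637512207 V.
V_in − V_code = 0.25636161 − (0.25637512207) = −13.5 µV.

−13.5 µV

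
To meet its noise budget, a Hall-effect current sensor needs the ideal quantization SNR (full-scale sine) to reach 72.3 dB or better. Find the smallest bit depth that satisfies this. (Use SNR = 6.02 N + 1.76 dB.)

6.02 N + 1.76 ≥ 72.3 gives N ≥ 11.718, so the minimum integer is 12.

12 bits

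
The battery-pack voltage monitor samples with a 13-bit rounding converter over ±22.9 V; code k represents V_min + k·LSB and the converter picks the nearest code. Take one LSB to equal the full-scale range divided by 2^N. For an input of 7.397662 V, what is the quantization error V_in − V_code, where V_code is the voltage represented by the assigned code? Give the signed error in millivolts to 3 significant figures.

Span: 22.9 V − (-22.9 V) = 45.8 V. LSB = 45.8 V / 2^13 ≈ 5.591 mV.
(7.397662 − (-22.9)) / LSB = 30.297662 × 8192/45.8 = 5419.1801. Nearest integer: k = 5419.
V_code = -22.9 + (5419/8192) × 45.8 = 7.396655273 V.
Error = V_in − V_code = 7.397662 − (7.396655273) = +1.01 mV.

+1.01 mV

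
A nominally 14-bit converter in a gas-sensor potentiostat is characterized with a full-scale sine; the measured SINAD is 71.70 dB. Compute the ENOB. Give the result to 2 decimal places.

11.62 bits

ENOB = (SINAD − 1.76) / 6.02 = (71.70 − 1.76) / 6.02 = 69.94 / 6.02 = 11.6179.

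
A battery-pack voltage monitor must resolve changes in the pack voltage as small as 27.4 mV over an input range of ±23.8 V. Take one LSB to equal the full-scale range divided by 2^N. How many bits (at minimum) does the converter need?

Span: 23.8 V − (-23.8 V) = 47.6 V.
Levels needed ≥ 47.6/27.4 mV = 1737. 2^11 = 2048 suffices, so N_min = 11.

11 bits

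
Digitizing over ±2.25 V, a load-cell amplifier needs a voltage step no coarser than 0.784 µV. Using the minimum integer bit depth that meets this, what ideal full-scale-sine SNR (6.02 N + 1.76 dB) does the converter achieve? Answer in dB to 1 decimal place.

Span: 2.25 V − (-2.25 V) = 4.5 V.
Levels needed ≥ 4.5/0.784 µV = 5.740e6. 2^23 = 8388608 suffices, so N_min = 23.
6.02(23) + 1.76 = 140.22 dB.

140.2 dB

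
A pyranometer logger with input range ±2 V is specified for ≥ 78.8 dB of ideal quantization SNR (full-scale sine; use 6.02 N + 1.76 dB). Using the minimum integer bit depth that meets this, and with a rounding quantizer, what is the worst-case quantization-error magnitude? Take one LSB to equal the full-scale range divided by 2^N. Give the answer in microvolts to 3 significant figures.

Full-scale range = 2 V − (-2 V) = 4 V.
6.02 N + 1.76 ≥ 78.8 gives N ≥ 12.797, so the minimum integer is 13.
LSB = 4 V / 2^13 = 488.28 µV.
Half an LSB is 244 µV.

244 µV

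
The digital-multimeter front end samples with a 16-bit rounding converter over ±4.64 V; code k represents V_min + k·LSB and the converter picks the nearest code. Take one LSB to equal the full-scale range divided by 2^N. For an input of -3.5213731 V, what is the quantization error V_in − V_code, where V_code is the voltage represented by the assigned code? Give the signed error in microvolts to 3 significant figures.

−25.4 µV

Span: 4.64 V − (-4.64 V) = 9.28 V. LSB = 9.28 V / 2^16 ≈ 141.6 µV.
(-3.5213731 − (-4.64)) / LSB = 1.1186269 × 65536/9.28 = 7899.8203. Nearest integer: k = 7900.
V_code = -4.64 + (7900/65536) × 9.28 = -3.5213476563 V.
V_in − V_code = -3.5213731 − (-3.5213476563) = −25.4 µV.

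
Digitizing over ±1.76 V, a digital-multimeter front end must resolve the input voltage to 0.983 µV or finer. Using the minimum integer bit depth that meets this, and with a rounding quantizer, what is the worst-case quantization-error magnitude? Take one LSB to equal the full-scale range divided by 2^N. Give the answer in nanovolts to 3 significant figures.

420 nV

The full-scale span is 1.76 − (-1.76) = 3.52 V.
Required number of levels: 3.52/0.983 µV = 3.5809e6; smallest N with 2^N ≥ that is 22.
LSB = 3.52 V / 2^22 = 0.83923 µV.
|e|_max = LSB/2 = 420 nV.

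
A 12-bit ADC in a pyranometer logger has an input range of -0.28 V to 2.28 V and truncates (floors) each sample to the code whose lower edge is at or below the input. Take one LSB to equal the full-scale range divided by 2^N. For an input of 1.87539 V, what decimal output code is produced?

Range = 2.28 − (-0.28) = 2.56 V. LSB = 2.56 V / 2^12 ≈ 0.6250 mV.
V_in − V_min = 1.87539 − (-0.28) = 2.15539 V.
Divide by LSB: 2.15539 × 4096/2.56 = 3448.6240.
Truncating gives code 3448.

3448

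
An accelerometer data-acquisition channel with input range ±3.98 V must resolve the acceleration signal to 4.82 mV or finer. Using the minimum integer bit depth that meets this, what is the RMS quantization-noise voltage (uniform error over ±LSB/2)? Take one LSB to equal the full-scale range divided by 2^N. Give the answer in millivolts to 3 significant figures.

Span: 3.98 V − (-3.98 V) = 7.96 V.
7.96 V / 4.82 mV = 1651. Since 2^10 = 1024 and 2^11 = 2048, N = 11.
One LSB is 7.96 V / 2048 = 3.8867 mV.
RMS noise = LSB/√12 = 1.12 mV.

1.12 mV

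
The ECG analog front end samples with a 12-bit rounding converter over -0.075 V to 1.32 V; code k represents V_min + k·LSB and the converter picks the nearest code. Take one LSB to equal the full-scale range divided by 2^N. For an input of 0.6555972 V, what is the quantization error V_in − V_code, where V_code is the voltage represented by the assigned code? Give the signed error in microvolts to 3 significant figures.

+61.3 µV

Span: 1.32 V − (-0.075 V) = 1.395 V. LSB = 1.395 V / 2^12 ≈ 340.6 µV.
(0.6555972 − (-0.075)) / LSB = 0.7305972 × 4096/1.395 = 2145.1800. Nearest integer: k = 2145.
V_code = V_min + k × range/2^12 = -0.075 + 2145 × 1.395/4096 = 0.6555358887 V.
V_in − V_code = 0.6555972 − (0.6555358887) = +61.3 µV.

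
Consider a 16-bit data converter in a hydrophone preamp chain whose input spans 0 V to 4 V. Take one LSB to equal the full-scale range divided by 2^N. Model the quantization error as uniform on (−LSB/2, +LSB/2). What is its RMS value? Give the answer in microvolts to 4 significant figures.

17.62 µV

V_FS = 4 V.
LSB = 4 V ÷ 2^16 = 4/65536 V = 61.0352 µV.
σ_q = LSB/√12 = 61.0352 µV/3.4641 = 17.62 µV.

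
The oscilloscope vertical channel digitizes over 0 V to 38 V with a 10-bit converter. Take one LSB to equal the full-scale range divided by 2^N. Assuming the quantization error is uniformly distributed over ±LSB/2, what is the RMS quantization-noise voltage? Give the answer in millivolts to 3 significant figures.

Range is 38 V.
LSB = 38 V / 2^10 = 37.109 mV.
σ_q = LSB/√12 = 37.109 mV/3.4641 = 10.7 mV.

10.7 mV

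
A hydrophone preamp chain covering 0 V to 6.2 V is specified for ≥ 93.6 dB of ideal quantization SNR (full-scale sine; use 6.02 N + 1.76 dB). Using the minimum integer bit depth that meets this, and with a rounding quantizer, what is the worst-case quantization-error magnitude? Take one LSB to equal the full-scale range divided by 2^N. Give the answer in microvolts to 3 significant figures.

Span = 6.2 V.
6.02 N + 1.76 ≥ 93.6 gives N ≥ 15.256, so the minimum integer is 16.
Step size = 6.2/65536 V = 94.604 µV.
|e|_max = LSB/2 = 47.3 µV.

47.3 µV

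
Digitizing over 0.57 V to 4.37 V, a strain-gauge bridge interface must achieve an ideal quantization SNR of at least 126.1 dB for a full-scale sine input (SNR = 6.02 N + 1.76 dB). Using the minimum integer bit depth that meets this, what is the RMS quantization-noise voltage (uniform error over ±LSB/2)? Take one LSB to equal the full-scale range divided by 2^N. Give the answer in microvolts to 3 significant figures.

Range = 4.37 − (0.57) = 3.8 V.
Solving 6.02 N ≥ 126.1 − 1.76: N ≥ 20.654. Round up → N = 21.
LSB = 3.8 V / 2^21 = 1.8120 µV.
V_rms = LSB/√12 = 0.523 µV.

0.523 µV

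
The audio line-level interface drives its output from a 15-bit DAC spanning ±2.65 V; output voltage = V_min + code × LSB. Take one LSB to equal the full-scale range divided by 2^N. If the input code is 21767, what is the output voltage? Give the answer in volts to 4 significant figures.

0.8707 V

Range = 2.65 − (-2.65) = 5.3 V. LSB = 5.3 V / 2^15.
V_out = V_min + code × LSB = -2.65 V + 21767 × 5.3 V / 32768
      = -2.65 + 3.52066 = 0.870663 V.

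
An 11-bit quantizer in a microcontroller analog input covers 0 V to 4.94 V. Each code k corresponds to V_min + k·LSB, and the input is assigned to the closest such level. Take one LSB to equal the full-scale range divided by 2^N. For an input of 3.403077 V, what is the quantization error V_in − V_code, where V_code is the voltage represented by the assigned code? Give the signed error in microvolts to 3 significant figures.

Full-scale range = 4.94 V. LSB = 4.94 V / 2^11 ≈ 2.412 mV.
(V_in − V_min)/LSB = (3.403077 − (0)) × 2048/4.94 = 1410.8303 → nearest code k = 1411.
V_code = 0 + (1411/2048) × 4.94 = 3.403486328 V.
e = 3.403077 − (3.403486328) = −409 µV.

−409 µV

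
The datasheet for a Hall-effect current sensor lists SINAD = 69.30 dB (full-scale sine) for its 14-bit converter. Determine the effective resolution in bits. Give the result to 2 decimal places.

ENOB = (SINAD − 1.76) / 6.02 = (69.30 − 1.76) / 6.02 = 67.54 / 6.02 = 11.2193.

11.22 bits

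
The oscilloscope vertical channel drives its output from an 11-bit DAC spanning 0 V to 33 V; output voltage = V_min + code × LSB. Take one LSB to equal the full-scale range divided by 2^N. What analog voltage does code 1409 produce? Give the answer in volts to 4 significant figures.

Full-scale range = 33 V. LSB = 33 V / 2^11.
V_out = V_min + code × LSB = 0 V + 1409 × 33 V / 2048
      = 0 + 22.7036 = 22.7036 V.

22.70 V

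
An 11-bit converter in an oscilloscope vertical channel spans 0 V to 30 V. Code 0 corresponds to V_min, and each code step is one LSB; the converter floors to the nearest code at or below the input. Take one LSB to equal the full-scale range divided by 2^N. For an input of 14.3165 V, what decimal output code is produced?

977

Full-scale range = 30 V. LSB = 30 V / 2^11 ≈ 14.65 mV.
V_in − V_min = 14.3165 − (0) = 14.3165 V.
Divide by LSB: 14.3165 × 2048/30 = 977.3397.
Truncating gives code 977.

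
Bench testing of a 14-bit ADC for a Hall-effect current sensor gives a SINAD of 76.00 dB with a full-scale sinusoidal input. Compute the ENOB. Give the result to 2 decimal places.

12.33 bits

Inverting SNR = 6.02 N + 1.76: N_eff = (76.00 − 1.76)/6.02 = 12.3322.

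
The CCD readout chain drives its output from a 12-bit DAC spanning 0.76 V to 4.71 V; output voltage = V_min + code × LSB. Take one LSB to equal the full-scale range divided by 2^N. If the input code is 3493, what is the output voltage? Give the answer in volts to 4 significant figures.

Span: 4.71 V − (0.76 V) = 3.95 V. LSB = 3.95 V / 2^12.
V_out = 0.76 + 3493 × (3.95/4096) V
      = 0.76 V + 3.36849 V = 4.12849 V.

4.128 V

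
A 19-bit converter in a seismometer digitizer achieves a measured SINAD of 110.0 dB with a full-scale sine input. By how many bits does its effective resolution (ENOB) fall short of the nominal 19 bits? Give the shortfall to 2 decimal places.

1.02 bits

ENOB = (SINAD − 1.76)/6.02 = (110.0 − 1.76)/6.02 = 17.9801 bits.
19 − 17.9801 = 1.02 bits below nominal.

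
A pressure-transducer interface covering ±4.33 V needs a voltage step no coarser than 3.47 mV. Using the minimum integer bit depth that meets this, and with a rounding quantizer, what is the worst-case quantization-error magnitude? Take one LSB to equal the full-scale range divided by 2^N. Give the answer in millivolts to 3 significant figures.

1.06 mV

The full-scale span is 4.33 − (-4.33) = 8.66 V.
Required number of levels: 8.66/3.47 mV = 2495.7; smallest N with 2^N ≥ that is 12.
Step size = 8.66/4096 V = 2.1143 mV.
Max error for round-to-nearest is LSB/2 = 1.06 mV.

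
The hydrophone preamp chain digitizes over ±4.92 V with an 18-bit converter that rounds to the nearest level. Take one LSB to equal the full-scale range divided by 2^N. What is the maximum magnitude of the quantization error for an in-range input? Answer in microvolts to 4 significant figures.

Full-scale range = 4.92 V − (-4.92 V) = 9.84 V.
LSB = 9.84 V / 2^18 = 37.5366 µV.
Worst-case error for round-to-nearest is half an LSB: 18.77 µV.

18.77 µV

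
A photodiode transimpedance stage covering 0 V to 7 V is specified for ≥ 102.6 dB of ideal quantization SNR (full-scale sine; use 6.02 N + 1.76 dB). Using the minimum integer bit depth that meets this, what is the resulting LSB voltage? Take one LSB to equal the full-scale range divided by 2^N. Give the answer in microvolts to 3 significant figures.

53.4 µV

Span = 7 V.
Required N = ⌈(102.6 − 1.76)/6.02⌉ = ⌈16.751⌉ = 17.
Step size = 7/131072 V = 53.4 µV.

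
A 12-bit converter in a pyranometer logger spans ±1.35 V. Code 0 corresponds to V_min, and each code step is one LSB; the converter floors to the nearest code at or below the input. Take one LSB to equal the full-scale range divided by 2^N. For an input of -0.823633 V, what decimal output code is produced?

Full-scale range = 1.35 V − (-1.35 V) = 2.7 V. LSB = 2.7 V / 2^12 ≈ 0.6592 mV.
(V_in − V_min) × 2^12/range = (-0.823633 − (-1.35)) × 4096/2.7 = 798.518.
Floor → code = 798.

798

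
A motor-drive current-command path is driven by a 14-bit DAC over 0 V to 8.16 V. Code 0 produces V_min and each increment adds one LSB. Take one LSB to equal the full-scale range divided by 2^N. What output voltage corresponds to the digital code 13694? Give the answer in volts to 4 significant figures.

Range is 8.16 V. LSB = 8.16 V / 2^14.
V_out = 0 + 13694 × (8.16/16384) V
      = 0 + 6.82025 = 6.82025 V.

6.820 V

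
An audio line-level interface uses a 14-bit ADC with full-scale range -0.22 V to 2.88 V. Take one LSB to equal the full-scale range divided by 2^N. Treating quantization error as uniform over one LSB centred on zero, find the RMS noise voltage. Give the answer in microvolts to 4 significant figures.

The full-scale span is 2.88 − (-0.22) = 3.1 V.
LSB = 3.1 V / 2^14 = 189.209 µV.
V_rms = LSB/√12 = 189.209 µV / √12 = 54.62 µV.

54.62 µV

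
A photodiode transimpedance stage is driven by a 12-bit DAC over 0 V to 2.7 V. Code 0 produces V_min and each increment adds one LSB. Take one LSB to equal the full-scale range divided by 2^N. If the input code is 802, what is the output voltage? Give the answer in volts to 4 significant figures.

0.5287 V

Span = 2.7 V. LSB = 2.7 V / 2^12.
V_out = V_min + code × LSB = 0 V + 802 × 2.7 V / 4096
      = 0 V + 0.528662 V = 0.528662 V.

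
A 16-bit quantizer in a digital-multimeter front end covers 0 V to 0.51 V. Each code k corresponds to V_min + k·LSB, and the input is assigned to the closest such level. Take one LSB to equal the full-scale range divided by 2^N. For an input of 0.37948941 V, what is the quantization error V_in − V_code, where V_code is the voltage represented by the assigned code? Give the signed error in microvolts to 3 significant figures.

Span = 0.51 V. LSB = 0.51 V / 2^16 ≈ 7.782 µV.
Position in LSBs: (0.37948941 − (0)) × 65536/0.51 = 48765.1333; rounding gives k = 48765.
V_code = 0 + (48765/65536) × 0.51 = 0.37948837280 V.
V_in − V_code = 0.37948941 − (0.37948837280) = +1.04 µV.

+1.04 µV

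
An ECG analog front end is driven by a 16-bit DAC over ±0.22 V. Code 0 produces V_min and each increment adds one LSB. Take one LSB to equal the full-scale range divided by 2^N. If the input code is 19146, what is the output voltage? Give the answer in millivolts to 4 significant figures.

The full-scale span is 0.22 − (-0.22) = 0.44 V. LSB = 0.44 V / 2^16.
V_out = V_min + code × LSB = -0.22 V + 19146 × 0.44 V / 65536
      = -0.22 + 0.128544 = -0.0914563 V.

-91.46 mV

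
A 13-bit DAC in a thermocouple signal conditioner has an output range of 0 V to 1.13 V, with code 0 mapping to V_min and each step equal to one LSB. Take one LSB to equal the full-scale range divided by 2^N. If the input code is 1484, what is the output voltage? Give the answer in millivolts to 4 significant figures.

204.7 mV

Span = 1.13 V. LSB = 1.13 V / 2^13.
V_out = 0 + 1484 × (1.13/8192) V
      = 0 + 0.204702 = 0.204702 V.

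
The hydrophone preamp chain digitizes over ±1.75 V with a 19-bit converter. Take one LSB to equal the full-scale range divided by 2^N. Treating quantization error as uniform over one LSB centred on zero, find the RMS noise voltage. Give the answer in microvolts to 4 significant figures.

The full-scale span is 1.75 − (-1.75) = 3.5 V.
One LSB is 3.5 V / 524288 = 6.67572 µV.
V_rms = LSB/√12 = 6.67572 µV / √12 = 1.927 µV.

1.927 µV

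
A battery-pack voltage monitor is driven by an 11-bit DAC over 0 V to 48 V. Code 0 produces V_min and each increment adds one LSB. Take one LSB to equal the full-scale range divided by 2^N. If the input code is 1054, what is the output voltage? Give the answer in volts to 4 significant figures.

Span = 48 V. LSB = 48 V / 2^11.
V_out = 0 + 1054 × (48/2048) V
      = 0 + 24.7031 = 24.7031 V.

24.70 V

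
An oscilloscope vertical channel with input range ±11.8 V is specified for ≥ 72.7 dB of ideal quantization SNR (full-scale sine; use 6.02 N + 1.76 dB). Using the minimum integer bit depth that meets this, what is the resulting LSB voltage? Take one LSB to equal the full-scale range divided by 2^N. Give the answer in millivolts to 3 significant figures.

The full-scale span is 11.8 − (-11.8) = 23.6 V.
6.02 N + 1.76 ≥ 72.7 gives N ≥ 11.784, so the minimum integer is 12.
LSB = 23.6 V ÷ 2^12 = 23.6/4096 V = 5.76 mV.

5.76 mV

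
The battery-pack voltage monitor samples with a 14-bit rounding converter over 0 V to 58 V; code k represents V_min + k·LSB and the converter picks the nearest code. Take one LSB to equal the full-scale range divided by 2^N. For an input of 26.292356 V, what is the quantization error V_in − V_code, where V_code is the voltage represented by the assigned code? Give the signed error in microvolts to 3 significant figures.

Range is 58 V. LSB = 58 V / 2^14 ≈ 3.540 mV.
Position in LSBs: (26.292356 − (0)) × 16384/58 = 7427.1373; rounding gives k = 7427.
V_code = V_min + k × range/2^14 = 0 + 7427 × 58/16384 = 26.291870117 V.
e = 26.292356 − (26.291870117) = +486 µV.

+486 µV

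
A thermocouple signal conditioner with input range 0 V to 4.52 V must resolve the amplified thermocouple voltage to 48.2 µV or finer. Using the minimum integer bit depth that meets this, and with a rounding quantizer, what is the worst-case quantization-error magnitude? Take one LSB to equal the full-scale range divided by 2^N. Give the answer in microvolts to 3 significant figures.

Full-scale range = 4.52 V.
Required number of levels: 4.52/48.2 µV = 93776; smallest N with 2^N ≥ that is 17.
Step size = 4.52/131072 V = 34.485 µV.
Max error for round-to-nearest is LSB/2 = 17.2 µV.

17.2 µV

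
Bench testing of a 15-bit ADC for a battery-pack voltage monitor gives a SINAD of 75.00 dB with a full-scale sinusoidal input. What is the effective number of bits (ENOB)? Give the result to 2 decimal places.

12.17 bits

Inverting SNR = 6.02 N + 1.76: N_eff = (75.00 − 1.76)/6.02 = 12.1661.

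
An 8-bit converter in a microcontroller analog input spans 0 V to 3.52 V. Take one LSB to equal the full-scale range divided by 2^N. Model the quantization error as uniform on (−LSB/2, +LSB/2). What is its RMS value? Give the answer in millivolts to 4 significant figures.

Range is 3.52 V.
LSB = 3.52 V ÷ 2^8 = 3.52/256 V = 13.7500 mV.
RMS of a uniform error over width LSB is LSB/√12 = 3.969 mV.

3.969 mV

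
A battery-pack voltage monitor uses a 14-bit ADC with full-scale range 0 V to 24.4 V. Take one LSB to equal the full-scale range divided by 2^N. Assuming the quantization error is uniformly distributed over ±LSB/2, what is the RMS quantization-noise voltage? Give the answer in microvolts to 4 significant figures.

Range is 24.4 V.
LSB = 24.4 V / 2^14 = 1.48926 mV.
For a uniform distribution on [−LSB/2, +LSB/2], V_rms = LSB/√12 = 1.48926 mV/3.4641 = 429.9 µV.

429.9 µV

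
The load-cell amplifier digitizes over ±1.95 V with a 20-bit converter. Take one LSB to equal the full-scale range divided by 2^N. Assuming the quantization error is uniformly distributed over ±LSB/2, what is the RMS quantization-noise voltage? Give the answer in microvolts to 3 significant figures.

1.07 µV

The full-scale span is 1.95 − (-1.95) = 3.9 V.
LSB = 3.9 V / 2^20 = 3.7193 µV.
σ_q = LSB/√12 = 3.7193 µV/3.4641 = 1.07 µV.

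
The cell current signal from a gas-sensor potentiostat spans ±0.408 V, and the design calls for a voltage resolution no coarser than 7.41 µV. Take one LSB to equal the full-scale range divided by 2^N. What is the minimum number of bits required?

Span: 0.408 V − (-0.408 V) = 0.816 V.
Levels needed ≥ 0.816/7.41 µV = 110100. 2^17 = 131072 suffices, so N_min = 17.

17 bits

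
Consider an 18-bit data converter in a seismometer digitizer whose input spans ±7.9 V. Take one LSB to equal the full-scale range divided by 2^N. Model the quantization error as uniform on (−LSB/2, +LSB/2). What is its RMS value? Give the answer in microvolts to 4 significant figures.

17.40 µV

The full-scale span is 7.9 − (-7.9) = 15.8 V.
One LSB is 15.8 V / 262144 = 60.2722 µV.
V_rms = LSB/√12 = 60.2722 µV / √12 = 17.40 µV.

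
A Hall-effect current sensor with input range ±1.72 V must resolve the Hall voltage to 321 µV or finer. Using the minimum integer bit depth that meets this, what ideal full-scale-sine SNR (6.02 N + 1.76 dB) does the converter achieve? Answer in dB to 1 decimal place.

The full-scale span is 1.72 − (-1.72) = 3.44 V.
Required number of levels: 3.44/321 µV = 10717; smallest N with 2^N ≥ that is 14.
6.02(14) + 1.76 = 86.04 dB.

86.0 dB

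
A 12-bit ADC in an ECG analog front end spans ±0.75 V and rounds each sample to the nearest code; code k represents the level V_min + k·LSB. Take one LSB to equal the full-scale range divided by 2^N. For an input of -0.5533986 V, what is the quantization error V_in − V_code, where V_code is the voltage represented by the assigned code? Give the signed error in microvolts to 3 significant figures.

−53.9 µV

The full-scale span is 0.75 − (-0.75) = 1.5 V. LSB = 1.5 V / 2^12 ≈ 366.2 µV.
(V_in − V_min)/LSB = (-0.5533986 − (-0.75)) × 4096/1.5 = 536.8529 → nearest code k = 537.
V_code = V_min + k × range/2^12 = -0.75 + 537 × 1.5/4096 = -0.5533447266 V.
Error = V_in − V_code = -0.5533986 − (-0.5533447266) = −53.9 µV.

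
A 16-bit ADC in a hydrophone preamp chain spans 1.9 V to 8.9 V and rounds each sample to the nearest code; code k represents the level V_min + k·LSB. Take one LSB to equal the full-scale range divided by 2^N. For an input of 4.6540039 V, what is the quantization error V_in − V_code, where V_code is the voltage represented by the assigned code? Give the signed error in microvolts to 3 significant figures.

−24.4 µV

Range = 8.9 − (1.9) = 7 V. LSB = 7 V / 2^16 ≈ 106.8 µV.
(V_in − V_min)/LSB = (4.6540039 − (1.9)) × 65536/7 = 25783.7714 → nearest code k = 25784.
V_code = 1.9 + (25784/65536) × 7 = 4.6540283203 V.
e = 4.6540039 − (4.6540283203) = −24.4 µV.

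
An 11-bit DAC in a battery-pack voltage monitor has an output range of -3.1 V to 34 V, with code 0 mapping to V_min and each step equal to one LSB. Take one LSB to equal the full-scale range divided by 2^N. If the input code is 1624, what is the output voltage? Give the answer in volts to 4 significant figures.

26.32 V

Full-scale range = 34 V − (-3.1 V) = 37.1 V. LSB = 37.1 V / 2^11.
Output = V_min + (1624/2048) × range = -3.1 + 0.792969 × 37.1 V
      = -3.1 + 29.4191 = 26.3191 V.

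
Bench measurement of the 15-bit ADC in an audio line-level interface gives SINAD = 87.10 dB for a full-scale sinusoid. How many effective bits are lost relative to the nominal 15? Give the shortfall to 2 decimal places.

ENOB = (SINAD − 1.76)/6.02 = (87.10 − 1.76)/6.02 = 14.1761 bits.
15 − 14.1761 = 0.82 bits below nominal.

0.82 bits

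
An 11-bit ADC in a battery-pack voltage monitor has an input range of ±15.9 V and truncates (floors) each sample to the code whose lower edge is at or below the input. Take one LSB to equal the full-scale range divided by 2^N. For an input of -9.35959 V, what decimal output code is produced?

421

Full-scale range = 15.9 V − (-15.9 V) = 31.8 V. LSB = 31.8 V / 2^11 ≈ 15.53 mV.
(V_in − V_min) × 2^11/range = (-9.35959 − (-15.9)) × 2048/31.8 = 421.219.
Floor → code = 421.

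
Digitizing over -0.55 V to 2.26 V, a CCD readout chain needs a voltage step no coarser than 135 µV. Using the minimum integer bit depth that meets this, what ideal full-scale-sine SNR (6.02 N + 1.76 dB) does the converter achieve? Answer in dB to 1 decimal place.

Full-scale range = 2.26 V − (-0.55 V) = 2.81 V.
Levels needed ≥ 2.81/135 µV = 20810. 2^15 = 32768 suffices, so N_min = 15.
SNR = 6.02 × 15 + 1.76 = 92.06 dB.

92.1 dB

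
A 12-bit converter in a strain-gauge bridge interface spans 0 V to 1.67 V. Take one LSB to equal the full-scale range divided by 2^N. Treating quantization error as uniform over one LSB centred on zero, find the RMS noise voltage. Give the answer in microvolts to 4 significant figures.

117.7 µV

Range is 1.67 V.
LSB = 1.67 V / 2^12 = 407.715 µV.
V_rms = LSB/√12 = 407.715 µV / √12 = 117.7 µV.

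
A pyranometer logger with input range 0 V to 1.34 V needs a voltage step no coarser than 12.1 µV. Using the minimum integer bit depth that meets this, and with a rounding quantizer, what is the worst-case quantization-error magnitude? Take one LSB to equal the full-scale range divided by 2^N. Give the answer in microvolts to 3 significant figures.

5.11 µV

Full-scale range = 1.34 V.
Need 2^N ≥ 1.34 V / 12.1 µV = 110700 → N_min = 17.
Step size = 1.34/131072 V = 10.223 µV.
Half an LSB is 5.11 µV.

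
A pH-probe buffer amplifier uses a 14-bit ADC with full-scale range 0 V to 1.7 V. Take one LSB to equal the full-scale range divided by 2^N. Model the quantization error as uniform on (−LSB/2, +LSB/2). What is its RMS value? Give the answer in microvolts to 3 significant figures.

V_FS = 1.7 V.
LSB = 1.7 V ÷ 2^14 = 1.7/16384 V = 103.76 µV.
RMS of a uniform error over width LSB is LSB/√12 = 30.0 µV.

30.0 µV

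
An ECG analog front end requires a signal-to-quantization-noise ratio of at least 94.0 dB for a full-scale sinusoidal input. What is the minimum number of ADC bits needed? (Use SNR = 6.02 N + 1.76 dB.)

16 bits

N ≥ (94.0 − 1.76)/6.02 = 15.322 → N_min = 16.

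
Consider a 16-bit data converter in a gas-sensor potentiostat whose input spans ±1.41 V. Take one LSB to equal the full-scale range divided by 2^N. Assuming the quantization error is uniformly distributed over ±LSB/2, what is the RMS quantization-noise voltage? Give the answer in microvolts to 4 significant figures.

12.42 µV

Full-scale range = 1.41 V − (-1.41 V) = 2.82 V.
LSB = 2.82 V ÷ 2^16 = 2.82/65536 V = 43.0298 µV.
RMS of a uniform error over width LSB is LSB/√12 = 12.42 µV.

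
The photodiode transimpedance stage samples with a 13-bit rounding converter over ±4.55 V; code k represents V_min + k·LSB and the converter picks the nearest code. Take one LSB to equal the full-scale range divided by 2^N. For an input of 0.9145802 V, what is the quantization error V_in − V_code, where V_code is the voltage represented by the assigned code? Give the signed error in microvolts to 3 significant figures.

+359 µV

Full-scale range = 4.55 V − (-4.55 V) = 9.1 V. LSB = 9.1 V / 2^13 ≈ 1.111 mV.
(V_in − V_min)/LSB = (0.9145802 − (-4.55)) × 8192/9.1 = 4919.3232 → nearest code k = 4919.
V_code = V_min + k × range/2^13 = -4.55 + 4919 × 9.1/8192 = 0.9142211914 V.
V_in − V_code = 0.9145802 − (0.9142211914) = +359 µV.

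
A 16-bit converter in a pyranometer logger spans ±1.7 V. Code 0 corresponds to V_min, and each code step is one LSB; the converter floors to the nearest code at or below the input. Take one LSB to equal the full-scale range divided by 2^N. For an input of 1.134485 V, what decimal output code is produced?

The full-scale span is 1.7 − (-1.7) = 3.4 V. LSB = 3.4 V / 2^16 ≈ 51.88 µV.
code = ⌊(V_in − V_min)/LSB⌋ = ⌊(V_in − V_min) × 2^16 / range⌋
     = ⌊(1.134485 − (-1.7)) × 65536 / 3.4⌋ = ⌊2.834485 × 65536/3.4⌋
     = ⌊54635.532⌋ = 54635.

54635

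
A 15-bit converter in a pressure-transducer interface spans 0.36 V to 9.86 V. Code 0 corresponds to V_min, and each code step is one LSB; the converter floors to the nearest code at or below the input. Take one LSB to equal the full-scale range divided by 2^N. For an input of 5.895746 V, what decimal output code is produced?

Span: 9.86 V − (0.36 V) = 9.5 V. LSB = 9.5 V / 2^15 ≈ 289.9 µV.
(V_in − V_min) × 2^15/range = (5.895746 − (0.36)) × 32768/9.5 = 19094.245.
Floor → code = 19094.

19094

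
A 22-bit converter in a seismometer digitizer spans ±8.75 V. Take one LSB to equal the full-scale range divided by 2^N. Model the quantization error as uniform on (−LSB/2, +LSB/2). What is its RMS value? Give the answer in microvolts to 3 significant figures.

1.20 µV

The full-scale span is 8.75 − (-8.75) = 17.5 V.
LSB = 17.5 V ÷ 2^22 = 17.5/4194304 V = 4.1723 µV.
σ_q = LSB/√12 = 4.1723 µV/3.4641 = 1.20 µV.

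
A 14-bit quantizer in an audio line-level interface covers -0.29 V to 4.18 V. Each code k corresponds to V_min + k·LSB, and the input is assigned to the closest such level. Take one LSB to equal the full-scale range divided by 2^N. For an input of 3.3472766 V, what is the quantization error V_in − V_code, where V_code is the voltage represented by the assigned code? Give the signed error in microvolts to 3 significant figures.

−54.9 µV

Range = 4.18 − (-0.29) = 4.47 V. LSB = 4.47 V / 2^14 ≈ 272.8 µV.
Position in LSBs: (3.3472766 − (-0.29)) × 16384/4.47 = 13331.7986; rounding gives k = 13332.
Reconstructed level: -0.29 + 13332 × 4.47/16384 V = 3.3473315430 V.
Error = V_in − V_code = 3.3472766 − (3.3473315430) = −54.9 µV.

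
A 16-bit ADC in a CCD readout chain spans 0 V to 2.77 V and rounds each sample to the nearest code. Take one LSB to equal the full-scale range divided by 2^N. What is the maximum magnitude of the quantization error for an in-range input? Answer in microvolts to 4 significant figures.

21.13 µV

V_FS = 2.77 V.
One LSB is 2.77 V / 65536 = 42.2668 µV.
|e|_max = LSB/2 = 21.13 µV.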